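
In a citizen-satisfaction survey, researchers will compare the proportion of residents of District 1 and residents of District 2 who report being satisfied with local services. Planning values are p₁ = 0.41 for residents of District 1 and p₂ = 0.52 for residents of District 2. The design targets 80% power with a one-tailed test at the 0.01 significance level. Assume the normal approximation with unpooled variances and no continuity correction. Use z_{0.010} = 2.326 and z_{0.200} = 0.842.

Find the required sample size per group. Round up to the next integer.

n = (z_α + z_β)² · [p₁(1−p₁) + p₂(1−p₂)] / (p₁ − p₂)²
  = (2.326 + 0.842)² · (0.41·0.59 + 0.52·0.48) / (-0.11)²
  = (3.168)² · (0.2419 + 0.2496) / 0.0121
  = 10.0362 · 0.4915 / 0.0121
  = 407.67
Round up → n = 408 per group.

n = 408 per group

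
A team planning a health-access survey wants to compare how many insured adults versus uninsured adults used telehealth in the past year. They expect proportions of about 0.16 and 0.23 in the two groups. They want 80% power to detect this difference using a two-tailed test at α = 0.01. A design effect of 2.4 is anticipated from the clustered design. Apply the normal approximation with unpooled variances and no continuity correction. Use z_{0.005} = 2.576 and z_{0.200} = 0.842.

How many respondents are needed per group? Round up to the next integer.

n = 1783 per group

n = (z_{α/2} + z_β)² · [p₁(1−p₁) + p₂(1−p₂)] / (p₁ − p₂)²
  = (2.576 + 0.842)² · (0.16·0.84 + 0.23·0.77) / (-0.07)²
  = (3.418)² · (0.1344 + 0.1771) / 0.0049
  = 11.6827 · 0.3115 / 0.0049
  = 742.69
Design effect: 2.4 × 742.69 = 1782.45.
Round up → n = 1783 per group.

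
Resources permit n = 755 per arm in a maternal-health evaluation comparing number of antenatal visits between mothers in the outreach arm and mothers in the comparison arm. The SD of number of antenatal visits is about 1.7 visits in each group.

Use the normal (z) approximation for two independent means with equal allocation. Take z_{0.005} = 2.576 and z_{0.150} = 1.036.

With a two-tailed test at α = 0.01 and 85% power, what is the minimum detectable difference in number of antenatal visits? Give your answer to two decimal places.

δ = (z_{α/2} + z_β) · √((σ₁²+σ₂²)/n)
  = (2.576 + 1.036) · √(5.78/755)
  = 3.612 · √0.00766
  = 3.612 · 0.0875
  = 0.3160

Minimum detectable difference ≈ 0.32 visits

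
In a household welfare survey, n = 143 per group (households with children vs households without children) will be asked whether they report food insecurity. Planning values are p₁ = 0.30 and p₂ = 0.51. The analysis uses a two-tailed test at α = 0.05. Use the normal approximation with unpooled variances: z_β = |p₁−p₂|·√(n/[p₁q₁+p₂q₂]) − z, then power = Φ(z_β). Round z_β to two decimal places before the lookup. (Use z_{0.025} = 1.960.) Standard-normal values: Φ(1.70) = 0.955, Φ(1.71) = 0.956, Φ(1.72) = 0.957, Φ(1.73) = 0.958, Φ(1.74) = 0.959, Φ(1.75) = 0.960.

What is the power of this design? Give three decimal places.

Power ≈ 0.959

z_β = |p₁−p₂|·√(n/[p₁q₁+p₂q₂]) − z_{α/2}
    = 0.21 · √(143/0.4599) − 1.960
    = 0.21 · 17.6334 − 1.960
    = 3.7030 − 1.960 = 1.7430 → 1.74
Power = Φ(1.74) = 0.959.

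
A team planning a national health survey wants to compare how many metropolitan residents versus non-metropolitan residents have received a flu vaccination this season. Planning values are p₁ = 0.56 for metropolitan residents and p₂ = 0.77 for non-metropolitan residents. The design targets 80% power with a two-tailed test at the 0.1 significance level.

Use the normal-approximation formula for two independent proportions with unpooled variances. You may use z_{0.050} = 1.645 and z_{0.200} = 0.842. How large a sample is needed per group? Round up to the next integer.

n = (z_{α/2} + z_β)² · [p₁(1−p₁) + p₂(1−p₂)] / (p₁ − p₂)²
  = (1.645 + 0.842)² · (0.56·0.44 + 0.77·0.23) / (-0.21)²
  = (2.487)² · (0.2464 + 0.1771) / 0.0441
  = 6.1852 · 0.4235 / 0.0441
  = 59.40
Round up → n = 60 per group.

n = 60 per group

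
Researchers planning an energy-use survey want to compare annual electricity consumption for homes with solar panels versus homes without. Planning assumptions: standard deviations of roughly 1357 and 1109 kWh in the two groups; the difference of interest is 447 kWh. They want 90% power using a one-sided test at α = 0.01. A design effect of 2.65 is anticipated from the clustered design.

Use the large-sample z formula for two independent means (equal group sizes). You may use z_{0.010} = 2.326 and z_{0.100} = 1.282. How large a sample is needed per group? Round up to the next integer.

n = (z_α + z_β)² · (σ₁² + σ₂²) / δ²
  = (2.326 + 1.282)² · (1357² + 1109² = 3071330) / 447²
  = 13.0177 · 3071330 / 199809
  = 200.10
Design effect: 2.65 × 200.10 = 530.26.
Round up → n = 531 per group.

n = 531 per group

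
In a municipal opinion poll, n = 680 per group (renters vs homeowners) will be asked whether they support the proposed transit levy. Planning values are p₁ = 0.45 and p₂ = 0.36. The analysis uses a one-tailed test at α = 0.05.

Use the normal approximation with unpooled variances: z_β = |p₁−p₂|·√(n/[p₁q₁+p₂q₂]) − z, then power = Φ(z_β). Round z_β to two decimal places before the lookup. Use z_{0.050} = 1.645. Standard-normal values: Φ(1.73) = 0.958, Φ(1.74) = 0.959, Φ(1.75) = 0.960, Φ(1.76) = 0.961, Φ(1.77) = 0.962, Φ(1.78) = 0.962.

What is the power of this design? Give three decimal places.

Power ≈ 0.960

z_β = |p₁−p₂|·√(n/[p₁q₁+p₂q₂]) − z_α
    = 0.09 · √(680/0.4779) − 1.645
    = 0.09 · 37.7212 − 1.645
    = 3.3949 − 1.645 = 1.7499 → 1.75
Power = Φ(1.75) = 0.960.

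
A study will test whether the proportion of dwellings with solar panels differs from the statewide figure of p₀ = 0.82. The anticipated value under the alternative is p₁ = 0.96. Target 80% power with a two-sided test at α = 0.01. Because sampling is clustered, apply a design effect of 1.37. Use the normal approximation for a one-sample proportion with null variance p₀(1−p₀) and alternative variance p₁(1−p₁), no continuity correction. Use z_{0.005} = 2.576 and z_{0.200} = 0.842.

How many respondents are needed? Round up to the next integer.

n = 94

n = [z_{α/2}·√(p₀q₀) + z_β·√(p₁q₁)]² / (p₁ − p₀)²
  = [2.576·√(0.82·0.18) + 0.842·√(0.96·0.04)]² / (0.14)²
  = [2.576·0.3842 + 0.842·0.1960]² / 0.0196
  = [1.1547]² / 0.0196
  = 68.02
Design effect: 1.37 × 68.02 = 93.19.
Round up → n = 94.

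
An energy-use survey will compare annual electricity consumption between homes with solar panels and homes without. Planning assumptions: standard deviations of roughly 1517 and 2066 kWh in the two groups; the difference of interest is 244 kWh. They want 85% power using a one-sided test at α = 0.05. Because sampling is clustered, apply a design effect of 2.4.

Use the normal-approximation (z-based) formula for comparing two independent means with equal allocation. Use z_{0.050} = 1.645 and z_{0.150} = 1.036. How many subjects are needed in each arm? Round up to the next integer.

n = 1904 per group

n = (z_α + z_β)² · (σ₁² + σ₂²) / δ²
  = (1.645 + 1.036)² · (1517² + 2066² = 6569645) / 244²
  = 7.1878 · 6569645 / 59536
  = 793.15
Design effect: 2.4 × 793.15 = 1903.56.
Round up → n = 1904 per group.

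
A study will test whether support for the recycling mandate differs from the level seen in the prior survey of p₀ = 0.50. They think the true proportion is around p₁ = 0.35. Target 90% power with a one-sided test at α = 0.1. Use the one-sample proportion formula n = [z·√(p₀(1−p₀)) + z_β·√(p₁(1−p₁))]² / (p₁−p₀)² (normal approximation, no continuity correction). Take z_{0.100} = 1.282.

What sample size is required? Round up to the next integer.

n = [z_α·√(p₀q₀) + z_β·√(p₁q₁)]² / (p₁ − p₀)²
  = [1.282·√(0.50·0.50) + 1.282·√(0.35·0.65)]² / (-0.15)²
  = [1.282·0.5000 + 1.282·0.4770]² / 0.0225
  = [1.2525]² / 0.0225
  = 69.72
Round up → n = 70.

n = 70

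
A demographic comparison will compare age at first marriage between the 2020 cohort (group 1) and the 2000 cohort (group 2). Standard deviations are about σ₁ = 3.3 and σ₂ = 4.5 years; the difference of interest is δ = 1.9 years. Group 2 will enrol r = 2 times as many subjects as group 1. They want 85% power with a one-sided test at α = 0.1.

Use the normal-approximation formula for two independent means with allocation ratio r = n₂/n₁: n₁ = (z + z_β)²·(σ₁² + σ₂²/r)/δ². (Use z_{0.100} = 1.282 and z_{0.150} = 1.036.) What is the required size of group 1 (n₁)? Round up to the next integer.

n₁ = (z_α + z_β)² · (σ₁² + σ₂²/r) / δ²
   = (1.282 + 1.036)² · (3.3² + 4.5²/2) / 1.9²
   = 5.3731 · (10.89 + 10.125) / 3.61
   = 5.3731 · 21.015 / 3.61
   = 31.28
Round up → n₁ = 32; n₂ = r·n₁ = 2 × 32 = 64.

n₁ = 32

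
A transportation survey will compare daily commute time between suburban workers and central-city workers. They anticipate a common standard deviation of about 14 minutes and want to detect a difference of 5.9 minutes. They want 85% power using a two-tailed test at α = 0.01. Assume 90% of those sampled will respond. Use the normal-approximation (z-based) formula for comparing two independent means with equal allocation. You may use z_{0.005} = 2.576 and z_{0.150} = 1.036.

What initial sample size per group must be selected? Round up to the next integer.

n = 164 per group

n = (z_{α/2} + z_β)² · (σ₁² + σ₂²) / δ²
  = (2.576 + 1.036)² · (2·14² = 392) / 5.9²
  = 13.0465 · 392 / 34.81
  = 146.92
Adjust for 90% response: 146.92 / 0.90 = 163.24.
Round up → n = 164 per group.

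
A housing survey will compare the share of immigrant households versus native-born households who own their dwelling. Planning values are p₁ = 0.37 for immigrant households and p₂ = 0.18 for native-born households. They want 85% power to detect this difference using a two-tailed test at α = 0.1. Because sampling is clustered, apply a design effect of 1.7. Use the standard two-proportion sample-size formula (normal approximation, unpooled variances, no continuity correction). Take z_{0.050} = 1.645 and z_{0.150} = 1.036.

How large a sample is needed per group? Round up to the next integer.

n = (z_{α/2} + z_β)² · [p₁(1−p₁) + p₂(1−p₂)] / (p₁ − p₂)²
  = (1.645 + 1.036)² · (0.37·0.63 + 0.18·0.82) / (0.19)²
  = (2.681)² · (0.2331 + 0.1476) / 0.0361
  = 7.1878 · 0.3807 / 0.0361
  = 75.80
Design effect: 1.7 × 75.80 = 128.86.
Round up → n = 129 per group.

n = 129 per group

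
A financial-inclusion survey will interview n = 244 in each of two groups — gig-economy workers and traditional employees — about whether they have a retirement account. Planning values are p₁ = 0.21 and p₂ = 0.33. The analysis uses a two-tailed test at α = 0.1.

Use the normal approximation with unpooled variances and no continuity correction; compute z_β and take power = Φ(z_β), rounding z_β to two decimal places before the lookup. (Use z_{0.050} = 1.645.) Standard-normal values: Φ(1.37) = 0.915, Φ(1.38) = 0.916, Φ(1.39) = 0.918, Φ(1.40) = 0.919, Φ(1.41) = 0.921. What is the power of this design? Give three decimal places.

Power ≈ 0.915

z_β = |p₁−p₂|·√(n/[p₁q₁+p₂q₂]) − z_{α/2}
    = 0.12 · √(244/0.3870) − 1.645
    = 0.12 · 25.1096 − 1.645
    = 3.0131 − 1.645 = 1.3681 → 1.37
Power = Φ(1.37) = 0.915.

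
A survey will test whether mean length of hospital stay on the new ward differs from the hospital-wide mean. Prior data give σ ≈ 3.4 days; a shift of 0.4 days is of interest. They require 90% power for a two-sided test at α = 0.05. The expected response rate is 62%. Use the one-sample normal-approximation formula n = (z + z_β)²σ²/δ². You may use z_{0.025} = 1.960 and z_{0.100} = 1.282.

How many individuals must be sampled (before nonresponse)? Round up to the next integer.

n = 1225

n = (z_{α/2} + z_β)² · σ² / δ²
  = (1.960 + 1.282)² · 3.4² / 0.4²
  = 10.5106 · 11.56 / 0.16
  = 759.39
Adjust for 62% response: 759.39 / 0.62 = 1224.82.
Round up → n = 1225.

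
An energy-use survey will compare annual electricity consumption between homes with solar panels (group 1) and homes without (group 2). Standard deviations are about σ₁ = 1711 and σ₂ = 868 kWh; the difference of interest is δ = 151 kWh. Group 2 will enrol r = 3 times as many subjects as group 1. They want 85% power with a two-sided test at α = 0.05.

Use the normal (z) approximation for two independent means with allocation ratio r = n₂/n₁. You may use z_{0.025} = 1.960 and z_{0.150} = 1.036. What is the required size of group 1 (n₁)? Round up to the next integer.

n₁ = 1252

n₁ = (z_{α/2} + z_β)² · (σ₁² + σ₂²/r) / δ²
   = (1.960 + 1.036)² · (1711² + 868²/3) / 151²
   = 8.9760 · (2927521 + 251141.3) / 22801
   = 8.9760 · 3178662.3 / 22801
   = 1251.34
Round up → n₁ = 1252; n₂ = r·n₁ = 3 × 1252 = 3756.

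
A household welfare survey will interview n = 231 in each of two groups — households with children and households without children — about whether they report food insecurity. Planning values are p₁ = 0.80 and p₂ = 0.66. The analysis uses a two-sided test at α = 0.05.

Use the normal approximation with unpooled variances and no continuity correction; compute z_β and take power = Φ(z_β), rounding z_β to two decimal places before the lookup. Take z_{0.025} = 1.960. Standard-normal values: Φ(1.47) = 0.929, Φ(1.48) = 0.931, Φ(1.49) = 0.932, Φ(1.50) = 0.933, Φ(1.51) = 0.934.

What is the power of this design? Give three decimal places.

Power ≈ 0.929

z_β = |p₁−p₂|·√(n/[p₁q₁+p₂q₂]) − z_{α/2}
    = 0.14 · √(231/0.3844) − 1.960
    = 0.14 · 24.5140 − 1.960
    = 3.4320 − 1.960 = 1.4720 → 1.47
Power = Φ(1.47) = 0.929.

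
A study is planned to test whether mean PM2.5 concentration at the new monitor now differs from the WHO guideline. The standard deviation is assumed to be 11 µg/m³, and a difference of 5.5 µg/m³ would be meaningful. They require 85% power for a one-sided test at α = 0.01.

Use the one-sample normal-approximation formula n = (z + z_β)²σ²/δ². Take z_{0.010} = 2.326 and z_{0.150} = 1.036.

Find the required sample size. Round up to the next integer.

n = 46

n = (z_α + z_β)² · σ² / δ²
  = (2.326 + 1.036)² · 11² / 5.5²
  = 11.3030 · 121 / 30.25
  = 45.21
Round up → n = 46.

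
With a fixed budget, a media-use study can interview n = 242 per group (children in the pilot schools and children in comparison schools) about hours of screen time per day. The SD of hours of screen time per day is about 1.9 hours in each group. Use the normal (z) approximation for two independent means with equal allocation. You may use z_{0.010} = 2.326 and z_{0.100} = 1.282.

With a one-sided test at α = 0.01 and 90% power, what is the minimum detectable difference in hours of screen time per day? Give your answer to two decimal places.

δ = (z_α + z_β) · √((σ₁²+σ₂²)/n)
  = (2.326 + 1.282) · √(7.22/242)
  = 3.608 · √0.02983
  = 3.608 · 0.1727
  = 0.6232

Minimum detectable difference ≈ 0.62 hours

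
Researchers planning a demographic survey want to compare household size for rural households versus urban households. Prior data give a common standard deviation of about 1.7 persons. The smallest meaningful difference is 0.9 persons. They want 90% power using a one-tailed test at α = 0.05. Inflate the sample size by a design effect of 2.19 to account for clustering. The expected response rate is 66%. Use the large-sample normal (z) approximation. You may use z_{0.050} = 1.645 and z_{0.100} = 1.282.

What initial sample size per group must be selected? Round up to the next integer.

n = 203 per group

n = (z_α + z_β)² · (σ₁² + σ₂²) / δ²
  = (1.645 + 1.282)² · (2·1.7² = 5.78) / 0.9²
  = 8.5673 · 5.78 / 0.81
  = 61.13
Design effect: 2.19 × 61.13 = 133.89.
Adjust for 66% response: 133.89 / 0.66 = 202.86.
Round up → n = 203 per group.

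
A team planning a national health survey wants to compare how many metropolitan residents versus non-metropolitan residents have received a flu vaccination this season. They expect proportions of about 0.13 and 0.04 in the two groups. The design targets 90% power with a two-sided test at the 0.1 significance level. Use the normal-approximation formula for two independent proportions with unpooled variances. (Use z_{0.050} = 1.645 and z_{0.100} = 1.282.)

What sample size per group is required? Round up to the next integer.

n = (z_{α/2} + z_β)² · [p₁(1−p₁) + p₂(1−p₂)] / (p₁ − p₂)²
  = (1.645 + 1.282)² · (0.13·0.87 + 0.04·0.96) / (0.09)²
  = (2.927)² · (0.1131 + 0.0384) / 0.0081
  = 8.5673 · 0.1515 / 0.0081
  = 160.24
Round up → n = 161 per group.

n = 161 per group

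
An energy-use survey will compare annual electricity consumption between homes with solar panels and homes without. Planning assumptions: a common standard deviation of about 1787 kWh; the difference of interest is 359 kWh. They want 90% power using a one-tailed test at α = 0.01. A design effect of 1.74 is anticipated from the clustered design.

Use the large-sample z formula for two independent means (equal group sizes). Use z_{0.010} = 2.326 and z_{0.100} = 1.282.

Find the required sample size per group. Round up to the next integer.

n = (z_α + z_β)² · (σ₁² + σ₂²) / δ²
  = (2.326 + 1.282)² · (2·1787² = 6386738) / 359²
  = 13.0177 · 6386738 / 128881
  = 645.09
Design effect: 1.74 × 645.09 = 1122.46.
Round up → n = 1123 per group.

n = 1123 per group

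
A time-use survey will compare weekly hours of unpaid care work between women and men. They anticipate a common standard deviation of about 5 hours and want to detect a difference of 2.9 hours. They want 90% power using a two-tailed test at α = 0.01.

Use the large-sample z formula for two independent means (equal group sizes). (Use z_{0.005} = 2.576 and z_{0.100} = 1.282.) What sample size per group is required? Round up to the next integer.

n = (z_{α/2} + z_β)² · (σ₁² + σ₂²) / δ²
  = (2.576 + 1.282)² · (2·5² = 50) / 2.9²
  = 14.8842 · 50 / 8.41
  = 88.49
Round up → n = 89 per group.

n = 89 per group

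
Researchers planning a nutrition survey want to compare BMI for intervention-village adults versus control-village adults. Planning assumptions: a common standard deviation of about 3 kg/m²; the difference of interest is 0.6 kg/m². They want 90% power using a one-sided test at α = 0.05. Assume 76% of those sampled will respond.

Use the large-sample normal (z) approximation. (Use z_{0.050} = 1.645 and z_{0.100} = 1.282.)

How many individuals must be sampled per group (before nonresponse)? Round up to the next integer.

n = (z_α + z_β)² · (σ₁² + σ₂²) / δ²
  = (1.645 + 1.282)² · (2·3² = 18) / 0.6²
  = 8.5673 · 18 / 0.36
  = 428.37
Adjust for 76% response: 428.37 / 0.76 = 563.64.
Round up → n = 564 per group.

n = 564 per group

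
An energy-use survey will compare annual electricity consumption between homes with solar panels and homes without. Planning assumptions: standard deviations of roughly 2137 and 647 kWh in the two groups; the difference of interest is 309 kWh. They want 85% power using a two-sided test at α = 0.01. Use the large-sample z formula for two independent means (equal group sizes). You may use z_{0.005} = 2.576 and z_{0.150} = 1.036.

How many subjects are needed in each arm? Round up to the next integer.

n = (z_{α/2} + z_β)² · (σ₁² + σ₂²) / δ²
  = (2.576 + 1.036)² · (2137² + 647² = 4985378) / 309²
  = 13.0465 · 4985378 / 95481
  = 681.20
Round up → n = 682 per group.

n = 682 per group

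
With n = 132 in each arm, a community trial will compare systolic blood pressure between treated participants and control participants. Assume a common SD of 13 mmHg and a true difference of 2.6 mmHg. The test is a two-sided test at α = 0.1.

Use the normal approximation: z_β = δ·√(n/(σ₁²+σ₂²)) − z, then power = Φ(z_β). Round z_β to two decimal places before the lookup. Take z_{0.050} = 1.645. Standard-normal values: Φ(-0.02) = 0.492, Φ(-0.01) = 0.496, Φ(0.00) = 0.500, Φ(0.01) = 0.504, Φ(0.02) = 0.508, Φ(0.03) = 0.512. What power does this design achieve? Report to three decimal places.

z_β = δ·√(n/(σ₁²+σ₂²)) − z_{α/2}
    = 2.6 · √(132/338) − 1.645
    = 2.6 · 0.62493 − 1.645
    = 1.6248 − 1.645 = -0.0202 → -0.02
Power = Φ(-0.02) = 0.492.

Power ≈ 0.492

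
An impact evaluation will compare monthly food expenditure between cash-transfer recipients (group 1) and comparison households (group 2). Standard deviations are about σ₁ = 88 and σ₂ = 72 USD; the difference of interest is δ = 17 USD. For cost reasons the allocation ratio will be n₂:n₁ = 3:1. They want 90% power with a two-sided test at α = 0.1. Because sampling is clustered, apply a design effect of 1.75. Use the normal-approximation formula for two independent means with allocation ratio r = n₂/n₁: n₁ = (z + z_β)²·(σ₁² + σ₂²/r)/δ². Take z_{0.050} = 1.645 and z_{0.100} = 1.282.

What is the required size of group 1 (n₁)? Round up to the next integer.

n₁ = (z_{α/2} + z_β)² · (σ₁² + σ₂²/r) / δ²
   = (1.645 + 1.282)² · (88² + 72²/3) / 17²
   = 8.5673 · (7744 + 1728) / 289
   = 8.5673 · 9472 / 289
   = 280.79
Design effect: 1.75 × 280.79 = 491.39.
Round up → n₁ = 492; n₂ = r·n₁ = 3 × 492 = 1476.

n₁ = 492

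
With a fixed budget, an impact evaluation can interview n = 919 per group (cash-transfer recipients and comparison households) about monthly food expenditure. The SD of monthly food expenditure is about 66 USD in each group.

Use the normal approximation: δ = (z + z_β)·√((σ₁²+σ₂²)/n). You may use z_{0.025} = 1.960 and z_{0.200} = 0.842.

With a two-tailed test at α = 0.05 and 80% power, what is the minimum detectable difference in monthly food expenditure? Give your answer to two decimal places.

δ = (z_{α/2} + z_β) · √((σ₁²+σ₂²)/n)
  = (1.960 + 0.842) · √(8712/919)
  = 2.802 · √9.4799
  = 2.802 · 3.0789
  = 8.6272

Minimum detectable difference ≈ 8.63 USD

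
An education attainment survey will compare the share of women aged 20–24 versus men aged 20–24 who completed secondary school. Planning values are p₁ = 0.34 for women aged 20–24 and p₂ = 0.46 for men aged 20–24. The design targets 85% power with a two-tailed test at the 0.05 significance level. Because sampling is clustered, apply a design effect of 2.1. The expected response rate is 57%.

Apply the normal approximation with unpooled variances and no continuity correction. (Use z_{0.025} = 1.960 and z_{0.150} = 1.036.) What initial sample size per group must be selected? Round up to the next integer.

n = 1086 per group

n = (z_{α/2} + z_β)² · [p₁(1−p₁) + p₂(1−p₂)] / (p₁ − p₂)²
  = (1.960 + 1.036)² · (0.34·0.66 + 0.46·0.54) / (-0.12)²
  = (2.996)² · (0.2244 + 0.2484) / 0.0144
  = 8.9760 · 0.4728 / 0.0144
  = 294.71
Design effect: 2.1 × 294.71 = 618.90.
Adjust for 57% response: 618.90 / 0.57 = 1085.78.
Round up → n = 1086 per group.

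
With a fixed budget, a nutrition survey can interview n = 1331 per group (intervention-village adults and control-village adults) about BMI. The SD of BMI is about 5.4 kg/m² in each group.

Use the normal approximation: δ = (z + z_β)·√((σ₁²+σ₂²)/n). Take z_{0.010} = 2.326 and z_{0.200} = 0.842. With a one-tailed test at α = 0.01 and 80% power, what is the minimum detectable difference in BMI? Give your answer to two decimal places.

Minimum detectable difference ≈ 0.66 kg/m²

δ = (z_α + z_β) · √((σ₁²+σ₂²)/n)
  = (2.326 + 0.842) · √(58.32/1331)
  = 3.168 · √0.04382
  = 3.168 · 0.2093
  = 0.6631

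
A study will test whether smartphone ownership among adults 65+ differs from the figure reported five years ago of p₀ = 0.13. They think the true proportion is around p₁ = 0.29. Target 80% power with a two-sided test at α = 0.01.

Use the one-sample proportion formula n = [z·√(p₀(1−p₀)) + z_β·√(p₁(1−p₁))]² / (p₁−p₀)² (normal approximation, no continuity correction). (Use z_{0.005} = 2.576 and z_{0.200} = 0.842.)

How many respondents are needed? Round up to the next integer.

n = [z_{α/2}·√(p₀q₀) + z_β·√(p₁q₁)]² / (p₁ − p₀)²
  = [2.576·√(0.13·0.87) + 0.842·√(0.29·0.71)]² / (0.16)²
  = [2.576·0.3363 + 0.842·0.4538]² / 0.0256
  = [1.2484]² / 0.0256
  = 60.88
Round up → n = 61.

n = 61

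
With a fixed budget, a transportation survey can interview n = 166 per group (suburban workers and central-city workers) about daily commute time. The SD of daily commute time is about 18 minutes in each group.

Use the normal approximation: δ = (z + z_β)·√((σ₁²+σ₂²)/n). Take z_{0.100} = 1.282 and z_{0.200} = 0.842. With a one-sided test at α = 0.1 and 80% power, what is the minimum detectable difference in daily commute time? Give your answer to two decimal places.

Minimum detectable difference ≈ 4.20 minutes

δ = (z_α + z_β) · √((σ₁²+σ₂²)/n)
  = (1.282 + 0.842) · √(648/166)
  = 2.124 · √3.9036
  = 2.124 · 1.9758
  = 4.1965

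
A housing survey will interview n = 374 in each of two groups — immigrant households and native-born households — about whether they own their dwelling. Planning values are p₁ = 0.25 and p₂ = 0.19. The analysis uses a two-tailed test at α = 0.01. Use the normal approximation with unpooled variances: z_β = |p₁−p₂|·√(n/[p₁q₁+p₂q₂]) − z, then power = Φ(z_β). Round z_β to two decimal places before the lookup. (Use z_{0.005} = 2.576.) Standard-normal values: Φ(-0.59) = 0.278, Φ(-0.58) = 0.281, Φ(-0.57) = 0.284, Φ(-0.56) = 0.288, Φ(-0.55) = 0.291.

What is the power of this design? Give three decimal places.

Power ≈ 0.278

z_β = |p₁−p₂|·√(n/[p₁q₁+p₂q₂]) − z_{α/2}
    = 0.06 · √(374/0.3414) − 2.576
    = 0.06 · 33.0982 − 2.576
    = 1.9859 − 2.576 = -0.5901 → -0.59
Power = Φ(-0.59) = 0.278.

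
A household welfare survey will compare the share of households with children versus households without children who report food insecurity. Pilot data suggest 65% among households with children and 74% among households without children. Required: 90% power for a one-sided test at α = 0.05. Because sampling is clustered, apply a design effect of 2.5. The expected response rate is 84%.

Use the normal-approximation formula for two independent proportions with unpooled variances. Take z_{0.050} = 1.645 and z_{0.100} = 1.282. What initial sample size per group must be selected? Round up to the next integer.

n = 1322 per group

n = (z_α + z_β)² · [p₁(1−p₁) + p₂(1−p₂)] / (p₁ − p₂)²
  = (1.645 + 1.282)² · (0.65·0.35 + 0.74·0.26) / (-0.09)²
  = (2.927)² · (0.2275 + 0.1924) / 0.0081
  = 8.5673 · 0.4199 / 0.0081
  = 444.13
Design effect: 2.5 × 444.13 = 1110.32.
Adjust for 84% response: 1110.32 / 0.84 = 1321.80.
Round up → n = 1322 per group.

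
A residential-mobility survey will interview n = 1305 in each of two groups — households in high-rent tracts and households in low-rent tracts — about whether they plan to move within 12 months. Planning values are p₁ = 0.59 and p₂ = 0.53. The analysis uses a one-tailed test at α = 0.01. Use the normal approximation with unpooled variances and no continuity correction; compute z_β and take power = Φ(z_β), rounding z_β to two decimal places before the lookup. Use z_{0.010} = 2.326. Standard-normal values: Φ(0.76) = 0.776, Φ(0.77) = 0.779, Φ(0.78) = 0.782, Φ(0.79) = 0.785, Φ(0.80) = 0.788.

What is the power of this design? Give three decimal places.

z_β = |p₁−p₂|·√(n/[p₁q₁+p₂q₂]) − z_α
    = 0.06 · √(1305/0.4910) − 2.326
    = 0.06 · 51.5543 − 2.326
    = 3.0933 − 2.326 = 0.7673 → 0.77
Power = Φ(0.77) = 0.779.

Power ≈ 0.779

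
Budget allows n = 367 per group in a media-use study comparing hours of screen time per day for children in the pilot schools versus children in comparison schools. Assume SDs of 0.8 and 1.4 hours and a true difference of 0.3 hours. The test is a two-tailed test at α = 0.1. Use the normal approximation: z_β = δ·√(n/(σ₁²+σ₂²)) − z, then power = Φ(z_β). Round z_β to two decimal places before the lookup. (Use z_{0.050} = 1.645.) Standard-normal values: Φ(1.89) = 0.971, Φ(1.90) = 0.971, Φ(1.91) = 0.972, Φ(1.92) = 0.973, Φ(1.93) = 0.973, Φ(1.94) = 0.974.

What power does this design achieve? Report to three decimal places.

z_β = δ·√(n/(σ₁²+σ₂²)) − z_{α/2}
    = 0.3 · √(367/2.6) − 1.645
    = 0.3 · 11.88082 − 1.645
    = 3.5642 − 1.645 = 1.9192 → 1.92
Power = Φ(1.92) = 0.973.

Power ≈ 0.973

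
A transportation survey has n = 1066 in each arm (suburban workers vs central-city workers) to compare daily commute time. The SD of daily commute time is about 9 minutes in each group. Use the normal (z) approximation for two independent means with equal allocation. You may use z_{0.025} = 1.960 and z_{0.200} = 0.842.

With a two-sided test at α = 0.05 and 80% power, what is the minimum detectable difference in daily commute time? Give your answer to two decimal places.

Minimum detectable difference ≈ 1.09 minutes

δ = (z_{α/2} + z_β) · √((σ₁²+σ₂²)/n)
  = (1.960 + 0.842) · √(162/1066)
  = 2.802 · √0.15197
  = 2.802 · 0.3898
  = 1.0923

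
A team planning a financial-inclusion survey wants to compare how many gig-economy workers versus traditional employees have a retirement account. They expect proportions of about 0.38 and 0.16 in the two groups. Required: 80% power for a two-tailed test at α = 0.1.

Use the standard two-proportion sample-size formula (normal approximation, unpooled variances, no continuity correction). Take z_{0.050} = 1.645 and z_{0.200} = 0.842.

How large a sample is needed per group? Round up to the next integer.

n = (z_{α/2} + z_β)² · [p₁(1−p₁) + p₂(1−p₂)] / (p₁ − p₂)²
  = (1.645 + 0.842)² · (0.38·0.62 + 0.16·0.84) / (0.22)²
  = (2.487)² · (0.2356 + 0.1344) / 0.0484
  = 6.1852 · 0.3700 / 0.0484
  = 47.28
Round up → n = 48 per group.

n = 48 per group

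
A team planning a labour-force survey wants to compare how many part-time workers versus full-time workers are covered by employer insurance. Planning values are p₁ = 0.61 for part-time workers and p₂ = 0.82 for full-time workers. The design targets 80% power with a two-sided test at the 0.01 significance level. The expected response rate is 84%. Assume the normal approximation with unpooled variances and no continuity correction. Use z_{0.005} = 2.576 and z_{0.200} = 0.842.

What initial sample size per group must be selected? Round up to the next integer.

n = 122 per group

n = (z_{α/2} + z_β)² · [p₁(1−p₁) + p₂(1−p₂)] / (p₁ − p₂)²
  = (2.576 + 0.842)² · (0.61·0.39 + 0.82·0.18) / (-0.21)²
  = (3.418)² · (0.2379 + 0.1476) / 0.0441
  = 11.6827 · 0.3855 / 0.0441
  = 102.12
Adjust for 84% response: 102.12 / 0.84 = 121.58.
Round up → n = 122 per group.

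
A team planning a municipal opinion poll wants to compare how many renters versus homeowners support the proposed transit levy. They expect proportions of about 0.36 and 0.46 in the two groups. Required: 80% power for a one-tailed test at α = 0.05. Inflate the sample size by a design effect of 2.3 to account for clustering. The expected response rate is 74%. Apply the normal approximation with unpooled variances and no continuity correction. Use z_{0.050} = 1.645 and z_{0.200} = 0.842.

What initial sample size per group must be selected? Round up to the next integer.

n = (z_α + z_β)² · [p₁(1−p₁) + p₂(1−p₂)] / (p₁ − p₂)²
  = (1.645 + 0.842)² · (0.36·0.64 + 0.46·0.54) / (-0.10)²
  = (2.487)² · (0.2304 + 0.2484) / 0.0100
  = 6.1852 · 0.4788 / 0.0100
  = 296.15
Design effect: 2.3 × 296.15 = 681.14.
Adjust for 74% response: 681.14 / 0.74 = 920.45.
Round up → n = 921 per group.

n = 921 per group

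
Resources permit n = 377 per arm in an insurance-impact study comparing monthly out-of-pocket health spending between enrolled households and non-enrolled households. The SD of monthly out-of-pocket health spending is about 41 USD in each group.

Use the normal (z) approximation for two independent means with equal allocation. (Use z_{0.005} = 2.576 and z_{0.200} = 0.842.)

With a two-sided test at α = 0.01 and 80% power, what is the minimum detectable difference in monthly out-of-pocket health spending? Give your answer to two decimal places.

δ = (z_{α/2} + z_β) · √((σ₁²+σ₂²)/n)
  = (2.576 + 0.842) · √(3362/377)
  = 3.418 · √8.9178
  = 3.418 · 2.9863
  = 10.2070

Minimum detectable difference ≈ 10.21 USD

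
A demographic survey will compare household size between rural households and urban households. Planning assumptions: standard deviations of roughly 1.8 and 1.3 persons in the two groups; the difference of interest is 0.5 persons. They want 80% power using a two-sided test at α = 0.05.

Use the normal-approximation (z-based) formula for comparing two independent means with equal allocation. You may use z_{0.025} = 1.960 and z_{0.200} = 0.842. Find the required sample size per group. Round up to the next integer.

n = 155 per group

n = (z_{α/2} + z_β)² · (σ₁² + σ₂²) / δ²
  = (1.960 + 0.842)² · (1.8² + 1.3² = 4.93) / 0.5²
  = 7.8512 · 4.93 / 0.25
  = 154.83
Round up → n = 155 per group.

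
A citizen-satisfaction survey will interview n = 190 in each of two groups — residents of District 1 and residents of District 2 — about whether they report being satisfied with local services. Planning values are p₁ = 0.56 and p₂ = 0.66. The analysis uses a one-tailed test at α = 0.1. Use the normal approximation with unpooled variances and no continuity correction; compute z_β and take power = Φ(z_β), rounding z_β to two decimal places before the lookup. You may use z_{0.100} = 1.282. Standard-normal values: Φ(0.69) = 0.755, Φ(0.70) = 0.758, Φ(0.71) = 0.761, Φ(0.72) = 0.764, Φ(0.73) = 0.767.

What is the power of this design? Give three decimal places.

Power ≈ 0.767

z_β = |p₁−p₂|·√(n/[p₁q₁+p₂q₂]) − z_α
    = 0.10 · √(190/0.4708) − 1.282
    = 0.10 · 20.0890 − 1.282
    = 2.0089 − 1.282 = 0.7269 → 0.73
Power = Φ(0.73) = 0.767.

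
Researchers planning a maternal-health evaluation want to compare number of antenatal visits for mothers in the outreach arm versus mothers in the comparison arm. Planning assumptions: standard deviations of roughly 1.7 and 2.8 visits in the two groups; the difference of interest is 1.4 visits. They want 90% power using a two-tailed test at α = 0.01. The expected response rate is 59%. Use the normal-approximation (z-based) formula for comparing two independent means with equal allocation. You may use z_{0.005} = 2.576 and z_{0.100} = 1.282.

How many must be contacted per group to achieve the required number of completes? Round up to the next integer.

n = 139 per group

n = (z_{α/2} + z_β)² · (σ₁² + σ₂²) / δ²
  = (2.576 + 1.282)² · (1.7² + 2.8² = 10.73) / 1.4²
  = 14.8842 · 10.73 / 1.96
  = 81.48
Adjust for 59% response: 81.48 / 0.59 = 138.11.
Round up → n = 139 per group.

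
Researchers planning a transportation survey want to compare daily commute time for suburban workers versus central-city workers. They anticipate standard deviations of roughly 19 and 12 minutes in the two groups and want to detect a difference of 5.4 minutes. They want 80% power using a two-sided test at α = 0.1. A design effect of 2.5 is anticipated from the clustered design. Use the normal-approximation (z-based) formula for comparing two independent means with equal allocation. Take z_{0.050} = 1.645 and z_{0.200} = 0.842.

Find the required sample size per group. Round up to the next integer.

n = 268 per group

n = (z_{α/2} + z_β)² · (σ₁² + σ₂²) / δ²
  = (1.645 + 0.842)² · (19² + 12² = 505) / 5.4²
  = 6.1852 · 505 / 29.16
  = 107.12
Design effect: 2.5 × 107.12 = 267.79.
Round up → n = 268 per group.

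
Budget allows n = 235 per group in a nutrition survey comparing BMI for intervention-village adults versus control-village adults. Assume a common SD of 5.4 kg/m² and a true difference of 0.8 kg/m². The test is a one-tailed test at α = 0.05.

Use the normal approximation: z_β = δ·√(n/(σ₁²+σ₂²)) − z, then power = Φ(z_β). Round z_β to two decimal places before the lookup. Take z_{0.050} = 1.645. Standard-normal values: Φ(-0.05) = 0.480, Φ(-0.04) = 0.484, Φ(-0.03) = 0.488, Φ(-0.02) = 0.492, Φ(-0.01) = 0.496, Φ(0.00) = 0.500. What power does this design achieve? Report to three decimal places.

z_β = δ·√(n/(σ₁²+σ₂²)) − z_α
    = 0.8 · √(235/58.32) − 1.645
    = 0.8 · 2.00736 − 1.645
    = 1.6059 − 1.645 = -0.0391 → -0.04
Power = Φ(-0.04) = 0.484.

Power ≈ 0.484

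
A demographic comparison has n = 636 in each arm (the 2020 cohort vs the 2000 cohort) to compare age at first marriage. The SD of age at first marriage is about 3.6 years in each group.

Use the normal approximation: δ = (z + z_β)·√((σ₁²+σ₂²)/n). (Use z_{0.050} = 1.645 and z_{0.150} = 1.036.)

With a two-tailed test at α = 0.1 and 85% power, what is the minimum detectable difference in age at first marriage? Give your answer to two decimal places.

δ = (z_{α/2} + z_β) · √((σ₁²+σ₂²)/n)
  = (1.645 + 1.036) · √(25.92/636)
  = 2.681 · √0.04075
  = 2.681 · 0.2019
  = 0.5412

Minimum detectable difference ≈ 0.54 years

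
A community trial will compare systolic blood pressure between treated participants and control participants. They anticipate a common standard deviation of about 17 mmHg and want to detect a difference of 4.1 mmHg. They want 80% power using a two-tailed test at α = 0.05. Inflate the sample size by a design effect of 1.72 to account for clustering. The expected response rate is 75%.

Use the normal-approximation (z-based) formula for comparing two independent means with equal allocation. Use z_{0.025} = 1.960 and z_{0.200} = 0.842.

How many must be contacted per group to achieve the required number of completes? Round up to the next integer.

n = 620 per group

n = (z_{α/2} + z_β)² · (σ₁² + σ₂²) / δ²
  = (1.960 + 0.842)² · (2·17² = 578) / 4.1²
  = 7.8512 · 578 / 16.81
  = 269.96
Design effect: 1.72 × 269.96 = 464.33.
Adjust for 75% response: 464.33 / 0.75 = 619.10.
Round up → n = 620 per group.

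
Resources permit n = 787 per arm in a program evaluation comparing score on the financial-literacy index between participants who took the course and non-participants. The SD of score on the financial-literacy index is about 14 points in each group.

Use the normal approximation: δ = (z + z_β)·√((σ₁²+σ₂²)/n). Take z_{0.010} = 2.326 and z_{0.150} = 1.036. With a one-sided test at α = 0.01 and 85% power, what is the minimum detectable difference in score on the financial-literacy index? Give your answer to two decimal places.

Minimum detectable difference ≈ 2.37 points

δ = (z_α + z_β) · √((σ₁²+σ₂²)/n)
  = (2.326 + 1.036) · √(392/787)
  = 3.362 · √0.49809
  = 3.362 · 0.7058
  = 2.3728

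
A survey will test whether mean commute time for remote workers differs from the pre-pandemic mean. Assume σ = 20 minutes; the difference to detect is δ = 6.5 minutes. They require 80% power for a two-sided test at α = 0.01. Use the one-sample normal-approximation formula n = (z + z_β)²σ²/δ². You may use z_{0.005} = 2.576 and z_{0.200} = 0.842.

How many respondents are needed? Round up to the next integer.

n = 111

n = (z_{α/2} + z_β)² · σ² / δ²
  = (2.576 + 0.842)² · 20² / 6.5²
  = 11.6827 · 400 / 42.25
  = 110.61
Round up → n = 111.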